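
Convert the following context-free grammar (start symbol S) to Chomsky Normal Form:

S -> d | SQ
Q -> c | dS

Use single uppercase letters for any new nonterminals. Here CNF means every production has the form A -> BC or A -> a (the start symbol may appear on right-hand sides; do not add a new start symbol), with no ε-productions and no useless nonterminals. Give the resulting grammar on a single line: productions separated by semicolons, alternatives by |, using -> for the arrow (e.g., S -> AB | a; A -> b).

S -> d | SQ; A -> d; Q -> c | AS

No ε-productions.
No unit productions to eliminate.
TERM: introduce A -> d and substitute in every rule of length ≥2.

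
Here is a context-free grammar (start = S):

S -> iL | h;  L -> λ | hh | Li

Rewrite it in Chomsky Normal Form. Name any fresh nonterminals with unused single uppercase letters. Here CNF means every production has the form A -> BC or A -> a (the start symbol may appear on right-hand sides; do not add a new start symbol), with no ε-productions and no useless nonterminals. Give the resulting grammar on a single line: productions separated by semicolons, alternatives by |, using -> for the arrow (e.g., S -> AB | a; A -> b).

Nullable: {L}; after ε-elimination: S -> h | i | iL; L -> i | Li | hh.
No unit productions to eliminate.
TERM: introduce B -> h, A -> i and substitute in every rule of length ≥2.

S -> h | i | AL; A -> i; B -> h; L -> i | BB | LA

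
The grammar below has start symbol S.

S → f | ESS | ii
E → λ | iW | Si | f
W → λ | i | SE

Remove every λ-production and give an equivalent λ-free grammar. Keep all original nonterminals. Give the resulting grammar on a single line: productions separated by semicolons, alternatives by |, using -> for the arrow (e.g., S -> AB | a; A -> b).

S -> f | SS | ii | ESS; E -> f | i | Si | iW; W -> S | i | SE

Nullable set: {E, W}.
S -> ESS: E nullable, giving ESS | SS.
Drop E -> λ.
E -> iW: W nullable, giving i | iW.
Drop W -> λ.
W -> SE: E nullable, giving S | SE.
Unchanged (no nullable symbols): S -> f; S -> ii; E -> Si; E -> f; W -> i.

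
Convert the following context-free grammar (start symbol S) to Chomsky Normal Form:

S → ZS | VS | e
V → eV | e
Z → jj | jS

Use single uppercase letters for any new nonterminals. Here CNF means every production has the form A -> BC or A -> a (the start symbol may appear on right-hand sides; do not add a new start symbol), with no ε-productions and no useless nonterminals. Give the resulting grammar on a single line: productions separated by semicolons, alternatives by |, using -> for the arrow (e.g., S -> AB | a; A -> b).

No ε-productions.
No unit productions to eliminate.
TERM: introduce A -> e, B -> j and substitute in every rule of length ≥2.

S -> e | VS | ZS; A -> e; B -> j; V -> e | AV; Z -> BB | BS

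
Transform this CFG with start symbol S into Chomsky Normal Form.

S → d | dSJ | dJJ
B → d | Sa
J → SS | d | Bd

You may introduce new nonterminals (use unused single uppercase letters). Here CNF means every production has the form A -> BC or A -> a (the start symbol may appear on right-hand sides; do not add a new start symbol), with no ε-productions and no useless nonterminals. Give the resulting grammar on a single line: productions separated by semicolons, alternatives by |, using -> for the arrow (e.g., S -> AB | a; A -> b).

No ε-productions.
No unit productions to eliminate.
TERM: introduce A -> a, C -> d and substitute in every rule of length ≥2.
BIN: S -> CJJ becomes S -> CD, D -> JJ; S -> CSJ becomes S -> CE, E -> SJ.

S -> d | CD | CE; A -> a; B -> d | SA; C -> d; D -> JJ; E -> SJ; J -> d | BC | SS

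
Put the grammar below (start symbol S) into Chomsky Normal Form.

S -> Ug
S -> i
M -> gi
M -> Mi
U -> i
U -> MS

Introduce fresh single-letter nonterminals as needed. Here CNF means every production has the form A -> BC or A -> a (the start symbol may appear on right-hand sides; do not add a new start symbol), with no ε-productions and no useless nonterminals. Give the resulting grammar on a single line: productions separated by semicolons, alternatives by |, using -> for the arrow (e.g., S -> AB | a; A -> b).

No ε-productions.
No unit productions to eliminate.
TERM: introduce B -> g, A -> i and substitute in every rule of length ≥2.

S -> i | UB; A -> i; B -> g; M -> BA | MA; U -> i | MS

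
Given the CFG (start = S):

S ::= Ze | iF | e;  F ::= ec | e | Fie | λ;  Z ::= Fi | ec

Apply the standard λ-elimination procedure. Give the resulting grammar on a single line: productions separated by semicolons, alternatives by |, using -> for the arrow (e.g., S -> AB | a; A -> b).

S -> e | i | Ze | iF; F -> e | ec | ie | Fie; Z -> i | Fi | ec

Nullable set: {F}.
S -> iF: F nullable, giving i | iF.
Drop F -> λ.
F -> Fie: F nullable, giving Fie | ie.
Z -> Fi: F nullable, giving Fi | i.
Unchanged (no nullable symbols): S -> Ze; S -> e; F -> e; F -> ec; Z -> ec.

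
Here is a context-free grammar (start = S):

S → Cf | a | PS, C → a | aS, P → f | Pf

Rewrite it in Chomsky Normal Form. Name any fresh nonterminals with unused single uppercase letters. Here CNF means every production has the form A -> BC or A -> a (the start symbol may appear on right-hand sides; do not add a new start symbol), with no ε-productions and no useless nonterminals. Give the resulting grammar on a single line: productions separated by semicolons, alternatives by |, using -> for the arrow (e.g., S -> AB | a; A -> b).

S -> a | CB | PS; A -> a; B -> f; C -> a | AS; P -> f | PB

No ε-productions.
No unit productions to eliminate.
TERM: introduce A -> a, B -> f and substitute in every rule of length ≥2.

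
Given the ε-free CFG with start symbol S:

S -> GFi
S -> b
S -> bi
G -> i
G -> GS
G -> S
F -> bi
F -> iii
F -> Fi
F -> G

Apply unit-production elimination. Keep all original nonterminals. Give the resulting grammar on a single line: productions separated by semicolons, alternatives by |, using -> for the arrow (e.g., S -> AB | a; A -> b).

S -> b | bi | GFi; F -> b | i | Fi | GS | bi | GFi | iii; G -> b | i | GS | bi | GFi

Unit productions: F->G, G->S.
Unit pairs (A ⇒* B via units): (F,G), (F,S), (G,S).
S: inherits non-unit rules of {S} → GFi | b | bi.
F: inherits non-unit rules of {F, G, S} → Fi | GFi | GS | b | bi | i | iii.
G: inherits non-unit rules of {G, S} → GFi | GS | b | bi | i.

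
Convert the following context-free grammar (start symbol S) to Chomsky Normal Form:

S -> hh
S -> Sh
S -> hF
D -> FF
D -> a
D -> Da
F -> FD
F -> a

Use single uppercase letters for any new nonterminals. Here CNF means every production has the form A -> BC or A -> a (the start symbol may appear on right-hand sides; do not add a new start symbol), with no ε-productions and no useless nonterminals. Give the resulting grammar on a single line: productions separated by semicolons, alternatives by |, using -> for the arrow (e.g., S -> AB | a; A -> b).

S -> BB | BF | SB; A -> a; B -> h; D -> a | DA | FF; F -> a | FD

No ε-productions.
No unit productions to eliminate.
TERM: introduce A -> a, B -> h and substitute in every rule of length ≥2.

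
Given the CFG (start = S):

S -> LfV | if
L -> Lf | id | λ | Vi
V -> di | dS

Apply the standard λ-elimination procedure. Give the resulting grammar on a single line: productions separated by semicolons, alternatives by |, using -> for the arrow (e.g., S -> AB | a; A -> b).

S -> fV | if | LfV; L -> f | Lf | Vi | id; V -> dS | di

Nullable set: {L}.
S -> LfV: L nullable, giving LfV | fV.
Drop L -> λ.
L -> Lf: L nullable, giving Lf | f.
Unchanged (no nullable symbols): S -> if; L -> Vi; L -> id; V -> dS; V -> di.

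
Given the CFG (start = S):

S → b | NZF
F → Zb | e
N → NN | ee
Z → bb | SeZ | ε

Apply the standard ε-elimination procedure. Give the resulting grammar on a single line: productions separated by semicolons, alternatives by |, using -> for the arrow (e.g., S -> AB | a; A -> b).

Nullable set: {Z}.
S -> NZF: Z nullable, giving NF | NZF.
F -> Zb: Z nullable, giving Zb | b.
Drop Z -> ε.
Z -> SeZ: Z nullable, giving Se | SeZ.
Unchanged (no nullable symbols): S -> b; F -> e; N -> NN; N -> ee; Z -> bb.

S -> b | NF | NZF; F -> b | e | Zb; N -> NN | ee; Z -> Se | bb | SeZ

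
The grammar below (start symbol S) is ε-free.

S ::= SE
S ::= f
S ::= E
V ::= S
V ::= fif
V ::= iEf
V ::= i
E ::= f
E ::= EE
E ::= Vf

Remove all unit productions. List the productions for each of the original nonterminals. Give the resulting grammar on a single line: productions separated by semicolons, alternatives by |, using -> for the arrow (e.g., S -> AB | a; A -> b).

Unit productions: S->E, V->S.
Unit pairs (A ⇒* B via units): (S,E), (V,E), (V,S).
S: inherits non-unit rules of {E, S} → EE | SE | Vf | f.
E: inherits non-unit rules of {E} → EE | Vf | f.
V: inherits non-unit rules of {E, S, V} → EE | SE | Vf | f | fif | i | iEf.

S -> f | EE | SE | Vf; E -> f | EE | Vf; V -> f | i | EE | SE | Vf | fif | iEf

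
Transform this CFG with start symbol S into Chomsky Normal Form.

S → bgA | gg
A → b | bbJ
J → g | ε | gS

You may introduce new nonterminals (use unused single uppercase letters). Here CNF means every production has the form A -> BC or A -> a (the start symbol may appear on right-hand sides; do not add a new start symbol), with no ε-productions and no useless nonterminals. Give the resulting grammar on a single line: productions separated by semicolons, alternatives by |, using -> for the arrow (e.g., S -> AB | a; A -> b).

Nullable: {J}; after ε-elimination: S -> gg | bgA; A -> b | bb | bbJ; J -> g | gS.
No unit productions to eliminate.
TERM: introduce B -> b, C -> g and substitute in every rule of length ≥2.
BIN: A -> BBJ becomes A -> BD, D -> BJ; S -> BCA becomes S -> BE, E -> CA.

S -> BE | CC; A -> b | BB | BD; B -> b; C -> g; D -> BJ; E -> CA; J -> g | CS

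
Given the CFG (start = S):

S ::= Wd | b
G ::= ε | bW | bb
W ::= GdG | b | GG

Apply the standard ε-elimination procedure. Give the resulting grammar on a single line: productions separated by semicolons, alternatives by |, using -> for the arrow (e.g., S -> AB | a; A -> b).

Nullable set: {G, W}.
S -> Wd: W nullable, giving Wd | d.
Drop G -> ε.
G -> bW: W nullable, giving b | bW.
W -> GG: G, G nullable, giving G | GG.
W -> GdG: G, G nullable, giving Gd | GdG | d | dG.
Unchanged (no nullable symbols): S -> b; G -> bb; W -> b.

S -> b | d | Wd; G -> b | bW | bb; W -> G | b | d | GG | Gd | dG | GdG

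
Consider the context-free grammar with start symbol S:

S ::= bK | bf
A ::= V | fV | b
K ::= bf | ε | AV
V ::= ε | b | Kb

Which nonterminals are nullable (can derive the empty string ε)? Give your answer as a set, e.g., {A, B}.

Directly nullable (have an ε-rule): {K, V}.
A is nullable via A -> V (every symbol on the right is already known nullable).
Not nullable: S — each has a terminal in every rule's right-hand side or depends on a non-nullable symbol.

{A, K, V}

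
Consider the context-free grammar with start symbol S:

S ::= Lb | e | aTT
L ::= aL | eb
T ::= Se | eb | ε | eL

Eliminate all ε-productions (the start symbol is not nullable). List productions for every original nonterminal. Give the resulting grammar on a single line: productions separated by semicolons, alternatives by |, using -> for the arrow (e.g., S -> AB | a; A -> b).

Nullable set: {T}.
S -> aTT: T, T nullable, giving a | aT | aTT.
Drop T -> ε.
Unchanged (no nullable symbols): S -> Lb; S -> e; L -> aL; L -> eb; T -> Se; T -> eL; T -> eb.

S -> a | e | Lb | aT | aTT; L -> aL | eb; T -> Se | eL | eb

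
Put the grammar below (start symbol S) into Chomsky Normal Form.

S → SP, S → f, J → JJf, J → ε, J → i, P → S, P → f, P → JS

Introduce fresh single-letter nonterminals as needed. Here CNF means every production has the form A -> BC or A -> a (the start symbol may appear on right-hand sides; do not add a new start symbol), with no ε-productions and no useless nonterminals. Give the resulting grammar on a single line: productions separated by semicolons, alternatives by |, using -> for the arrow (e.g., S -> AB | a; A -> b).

S -> f | SP; A -> f; B -> JA; J -> f | i | JA | JB; P -> f | JS | SP

Nullable: {J}; after ε-elimination: S -> f | SP; J -> f | i | Jf | JJf; P -> S | f | JS.
After unit-elimination: S -> f | SP; J -> f | i | Jf | JJf; P -> f | JS | SP.
TERM: introduce A -> f and substitute in every rule of length ≥2.
BIN: J -> JJA becomes J -> JB, B -> JA.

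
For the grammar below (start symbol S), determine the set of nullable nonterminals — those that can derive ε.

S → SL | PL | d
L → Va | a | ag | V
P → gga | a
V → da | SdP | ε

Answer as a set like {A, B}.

Directly nullable (have an ε-rule): {V}.
L is nullable via L -> V (every symbol on the right is already known nullable).
Not nullable: P, S — each has a terminal in every rule's right-hand side or depends on a non-nullable symbol.

{L, V}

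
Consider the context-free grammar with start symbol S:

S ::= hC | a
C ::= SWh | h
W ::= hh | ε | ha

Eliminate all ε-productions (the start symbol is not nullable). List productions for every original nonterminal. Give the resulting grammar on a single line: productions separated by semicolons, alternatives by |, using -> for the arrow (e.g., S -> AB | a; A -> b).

S -> a | hC; C -> h | Sh | SWh; W -> ha | hh

Nullable set: {W}.
C -> SWh: W nullable, giving SWh | Sh.
Drop W -> ε.
Unchanged (no nullable symbols): S -> a; S -> hC; C -> h; W -> ha; W -> hh.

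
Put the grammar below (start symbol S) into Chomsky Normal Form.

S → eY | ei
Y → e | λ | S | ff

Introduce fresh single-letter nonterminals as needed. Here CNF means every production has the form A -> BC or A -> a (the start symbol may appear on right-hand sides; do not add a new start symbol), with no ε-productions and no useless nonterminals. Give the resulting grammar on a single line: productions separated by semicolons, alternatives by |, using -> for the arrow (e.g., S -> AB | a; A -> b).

S -> e | AB | AY; A -> e; B -> i; C -> f; Y -> e | AB | AY | CC

Nullable: {Y}; after ε-elimination: S -> e | eY | ei; Y -> S | e | ff.
After unit-elimination: S -> e | eY | ei; Y -> e | eY | ei | ff.
TERM: introduce A -> e, C -> f, B -> i and substitute in every rule of length ≥2.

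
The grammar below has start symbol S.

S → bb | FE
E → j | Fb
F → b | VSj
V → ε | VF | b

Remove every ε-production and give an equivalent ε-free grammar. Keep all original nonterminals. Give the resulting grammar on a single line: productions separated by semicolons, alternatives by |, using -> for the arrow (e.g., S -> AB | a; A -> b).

Nullable set: {V}.
F -> VSj: V nullable, giving Sj | VSj.
Drop V -> ε.
V -> VF: V nullable, giving F | VF.
Unchanged (no nullable symbols): S -> FE; S -> bb; E -> Fb; E -> j; F -> b; V -> b.

S -> FE | bb; E -> j | Fb; F -> b | Sj | VSj; V -> F | b | VF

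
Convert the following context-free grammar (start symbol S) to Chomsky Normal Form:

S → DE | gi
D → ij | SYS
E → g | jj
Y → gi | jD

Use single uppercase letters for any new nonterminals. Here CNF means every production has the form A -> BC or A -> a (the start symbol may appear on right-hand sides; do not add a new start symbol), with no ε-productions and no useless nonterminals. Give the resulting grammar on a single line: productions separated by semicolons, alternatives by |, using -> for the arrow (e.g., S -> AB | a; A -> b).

No ε-productions.
No unit productions to eliminate.
TERM: introduce C -> g, A -> i, B -> j and substitute in every rule of length ≥2.
BIN: D -> SYS becomes D -> SF, F -> YS.

S -> CA | DE; A -> i; B -> j; C -> g; D -> AB | SF; E -> g | BB; F -> YS; Y -> BD | CA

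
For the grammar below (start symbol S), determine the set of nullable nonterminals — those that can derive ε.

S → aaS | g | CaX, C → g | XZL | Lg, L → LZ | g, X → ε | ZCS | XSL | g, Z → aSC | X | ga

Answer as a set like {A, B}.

Directly nullable (have an ε-rule): {X}.
Z is nullable via Z -> X (every symbol on the right is already known nullable).
Not nullable: C, L, S — each has a terminal in every rule's right-hand side or depends on a non-nullable symbol.

{X, Z}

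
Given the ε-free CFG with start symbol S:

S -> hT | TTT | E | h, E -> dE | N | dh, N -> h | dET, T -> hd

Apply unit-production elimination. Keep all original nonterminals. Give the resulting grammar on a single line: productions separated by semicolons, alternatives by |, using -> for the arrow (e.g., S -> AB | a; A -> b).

S -> h | dE | dh | hT | TTT | dET; E -> h | dE | dh | dET; N -> h | dET; T -> hd

Unit productions: E->N, S->E.
Unit pairs (A ⇒* B via units): (E,N), (S,E), (S,N).
S: inherits non-unit rules of {E, N, S} → TTT | dE | dET | dh | h | hT.
E: inherits non-unit rules of {E, N} → dE | dET | dh | h.
N: inherits non-unit rules of {N} → dET | h.
T: inherits non-unit rules of {T} → hd.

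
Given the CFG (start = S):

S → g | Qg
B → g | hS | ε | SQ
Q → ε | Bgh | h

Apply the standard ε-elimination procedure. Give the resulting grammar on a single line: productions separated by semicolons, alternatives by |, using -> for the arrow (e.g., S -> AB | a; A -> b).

S -> g | Qg; B -> S | g | SQ | hS; Q -> h | gh | Bgh

Nullable set: {B, Q}.
S -> Qg: Q nullable, giving Qg | g.
Drop B -> ε.
B -> SQ: Q nullable, giving S | SQ.
Drop Q -> ε.
Q -> Bgh: B nullable, giving Bgh | gh.
Unchanged (no nullable symbols): S -> g; B -> g; B -> hS; Q -> h.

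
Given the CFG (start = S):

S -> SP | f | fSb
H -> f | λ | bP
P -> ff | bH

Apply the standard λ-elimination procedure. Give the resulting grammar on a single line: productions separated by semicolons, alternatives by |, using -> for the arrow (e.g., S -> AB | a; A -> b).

S -> f | SP | fSb; H -> f | bP; P -> b | bH | ff

Nullable set: {H}.
Drop H -> λ.
P -> bH: H nullable, giving b | bH.
Unchanged (no nullable symbols): S -> SP; S -> f; S -> fSb; H -> bP; H -> f; P -> ff.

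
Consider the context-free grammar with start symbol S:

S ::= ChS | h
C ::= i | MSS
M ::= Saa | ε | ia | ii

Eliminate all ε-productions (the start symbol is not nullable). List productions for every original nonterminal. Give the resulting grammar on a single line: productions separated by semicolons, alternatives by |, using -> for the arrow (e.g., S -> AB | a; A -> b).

S -> h | ChS; C -> i | SS | MSS; M -> ia | ii | Saa

Nullable set: {M}.
C -> MSS: M nullable, giving MSS | SS.
Drop M -> ε.
Unchanged (no nullable symbols): S -> ChS; S -> h; C -> i; M -> Saa; M -> ia; M -> ii.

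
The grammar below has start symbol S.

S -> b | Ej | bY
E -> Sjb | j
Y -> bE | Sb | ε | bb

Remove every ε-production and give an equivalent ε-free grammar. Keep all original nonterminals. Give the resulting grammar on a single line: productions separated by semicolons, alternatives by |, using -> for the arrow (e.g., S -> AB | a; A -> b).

Nullable set: {Y}.
S -> bY: Y nullable, giving b | bY.
Drop Y -> ε.
Unchanged (no nullable symbols): S -> Ej; S -> b; E -> Sjb; E -> j; Y -> Sb; Y -> bE; Y -> bb.

S -> b | Ej | bY; E -> j | Sjb; Y -> Sb | bE | bb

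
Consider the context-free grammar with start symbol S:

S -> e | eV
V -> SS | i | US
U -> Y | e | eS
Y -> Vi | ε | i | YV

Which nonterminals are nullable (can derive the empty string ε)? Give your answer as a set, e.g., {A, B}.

{U, Y}

Directly nullable (have an ε-rule): {Y}.
U is nullable via U -> Y (every symbol on the right is already known nullable).
Not nullable: S, V — each has a terminal in every rule's right-hand side or depends on a non-nullable symbol.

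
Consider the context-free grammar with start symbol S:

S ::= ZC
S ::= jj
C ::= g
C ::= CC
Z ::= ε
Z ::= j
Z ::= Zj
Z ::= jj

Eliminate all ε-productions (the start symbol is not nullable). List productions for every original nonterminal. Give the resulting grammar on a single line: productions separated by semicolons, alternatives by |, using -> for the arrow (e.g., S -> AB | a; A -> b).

Nullable set: {Z}.
S -> ZC: Z nullable, giving C | ZC.
Drop Z -> ε.
Z -> Zj: Z nullable, giving Zj | j.
Unchanged (no nullable symbols): S -> jj; C -> CC; C -> g; Z -> j; Z -> jj.

S -> C | ZC | jj; C -> g | CC; Z -> j | Zj | jj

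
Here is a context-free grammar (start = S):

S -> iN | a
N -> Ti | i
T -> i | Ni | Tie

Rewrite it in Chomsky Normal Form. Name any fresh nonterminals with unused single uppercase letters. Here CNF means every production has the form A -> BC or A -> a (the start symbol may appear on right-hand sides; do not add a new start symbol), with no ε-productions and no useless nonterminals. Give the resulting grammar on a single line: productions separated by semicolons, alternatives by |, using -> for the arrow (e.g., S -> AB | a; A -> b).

S -> a | AN; A -> i; B -> e; C -> AB; N -> i | TA; T -> i | NA | TC

No ε-productions.
No unit productions to eliminate.
TERM: introduce B -> e, A -> i and substitute in every rule of length ≥2.
BIN: T -> TAB becomes T -> TC, C -> AB.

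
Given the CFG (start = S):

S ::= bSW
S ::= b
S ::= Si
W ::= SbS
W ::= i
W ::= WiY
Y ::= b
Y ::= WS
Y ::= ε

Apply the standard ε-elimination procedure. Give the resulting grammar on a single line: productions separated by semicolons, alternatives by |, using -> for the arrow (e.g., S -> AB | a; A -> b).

S -> b | Si | bSW; W -> i | Wi | SbS | WiY; Y -> b | WS

Nullable set: {Y}.
W -> WiY: Y nullable, giving Wi | WiY.
Drop Y -> ε.
Unchanged (no nullable symbols): S -> Si; S -> b; S -> bSW; W -> SbS; W -> i; Y -> WS; Y -> b.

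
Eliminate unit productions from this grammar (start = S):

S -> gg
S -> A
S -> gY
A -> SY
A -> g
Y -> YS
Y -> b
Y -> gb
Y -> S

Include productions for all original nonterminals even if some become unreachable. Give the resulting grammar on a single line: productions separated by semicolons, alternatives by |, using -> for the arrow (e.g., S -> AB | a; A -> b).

Unit productions: S->A, Y->S.
Unit pairs (A ⇒* B via units): (S,A), (Y,A), (Y,S).
S: inherits non-unit rules of {A, S} → SY | g | gY | gg.
A: inherits non-unit rules of {A} → SY | g.
Y: inherits non-unit rules of {A, S, Y} → SY | YS | b | g | gY | gb | gg.

S -> g | SY | gY | gg; A -> g | SY; Y -> b | g | SY | YS | gY | gb | gg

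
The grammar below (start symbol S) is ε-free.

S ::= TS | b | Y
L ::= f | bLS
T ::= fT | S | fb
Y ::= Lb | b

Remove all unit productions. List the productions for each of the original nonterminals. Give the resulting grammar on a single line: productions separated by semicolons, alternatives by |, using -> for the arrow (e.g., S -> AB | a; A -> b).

S -> b | Lb | TS; L -> f | bLS; T -> b | Lb | TS | fT | fb; Y -> b | Lb

Unit productions: S->Y, T->S.
Unit pairs (A ⇒* B via units): (S,Y), (T,S), (T,Y).
S: inherits non-unit rules of {S, Y} → Lb | TS | b.
L: inherits non-unit rules of {L} → bLS | f.
T: inherits non-unit rules of {S, T, Y} → Lb | TS | b | fT | fb.
Y: inherits non-unit rules of {Y} → Lb | b.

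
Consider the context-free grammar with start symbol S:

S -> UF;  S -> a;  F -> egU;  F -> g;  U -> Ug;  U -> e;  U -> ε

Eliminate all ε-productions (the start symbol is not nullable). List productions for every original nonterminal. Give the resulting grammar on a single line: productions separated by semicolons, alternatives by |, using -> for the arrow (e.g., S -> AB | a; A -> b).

S -> F | a | UF; F -> g | eg | egU; U -> e | g | Ug

Nullable set: {U}.
S -> UF: U nullable, giving F | UF.
F -> egU: U nullable, giving eg | egU.
Drop U -> ε.
U -> Ug: U nullable, giving Ug | g.
Unchanged (no nullable symbols): S -> a; F -> g; U -> e.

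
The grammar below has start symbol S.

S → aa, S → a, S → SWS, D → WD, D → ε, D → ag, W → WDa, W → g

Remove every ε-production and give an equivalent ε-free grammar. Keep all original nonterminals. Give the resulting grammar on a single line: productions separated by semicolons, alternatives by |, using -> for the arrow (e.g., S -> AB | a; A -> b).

Nullable set: {D}.
Drop D -> ε.
D -> WD: D nullable, giving W | WD.
W -> WDa: D nullable, giving WDa | Wa.
Unchanged (no nullable symbols): S -> SWS; S -> a; S -> aa; D -> ag; W -> g.

S -> a | aa | SWS; D -> W | WD | ag; W -> g | Wa | WDa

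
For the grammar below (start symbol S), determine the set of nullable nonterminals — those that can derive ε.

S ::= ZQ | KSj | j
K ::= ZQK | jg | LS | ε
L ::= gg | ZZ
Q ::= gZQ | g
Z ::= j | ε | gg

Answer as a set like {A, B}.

{K, L, Z}

Directly nullable (have an ε-rule): {K, Z}.
L is nullable via L -> ZZ (every symbol on the right is already known nullable).
Not nullable: Q, S — each has a terminal in every rule's right-hand side or depends on a non-nullable symbol.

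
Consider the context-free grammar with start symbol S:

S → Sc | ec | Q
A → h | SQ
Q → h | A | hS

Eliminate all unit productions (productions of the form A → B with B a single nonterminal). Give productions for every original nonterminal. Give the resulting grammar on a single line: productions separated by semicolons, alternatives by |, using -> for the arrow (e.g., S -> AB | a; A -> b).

Unit productions: Q->A, S->Q.
Unit pairs (A ⇒* B via units): (Q,A), (S,A), (S,Q).
S: inherits non-unit rules of {A, Q, S} → SQ | Sc | ec | h | hS.
A: inherits non-unit rules of {A} → SQ | h.
Q: inherits non-unit rules of {A, Q} → SQ | h | hS.

S -> h | SQ | Sc | ec | hS; A -> h | SQ; Q -> h | SQ | hS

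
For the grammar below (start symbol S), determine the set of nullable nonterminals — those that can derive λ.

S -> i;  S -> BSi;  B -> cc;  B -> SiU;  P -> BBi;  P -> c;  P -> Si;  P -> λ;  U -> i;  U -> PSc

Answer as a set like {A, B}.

Directly nullable (have an ε-rule): {P}.
Not nullable: B, S, U — each has a terminal in every rule's right-hand side or depends on a non-nullable symbol.

{P}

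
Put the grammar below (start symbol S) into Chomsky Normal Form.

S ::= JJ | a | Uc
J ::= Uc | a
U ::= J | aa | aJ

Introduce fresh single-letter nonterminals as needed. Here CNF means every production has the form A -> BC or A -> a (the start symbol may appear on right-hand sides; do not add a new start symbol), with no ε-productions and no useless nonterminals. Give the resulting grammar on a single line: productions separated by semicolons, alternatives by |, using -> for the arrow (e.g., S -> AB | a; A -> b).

No ε-productions.
After unit-elimination: S -> a | JJ | Uc; J -> a | Uc; U -> a | Uc | aJ | aa.
TERM: introduce B -> a, A -> c and substitute in every rule of length ≥2.

S -> a | JJ | UA; A -> c; B -> a; J -> a | UA; U -> a | BB | BJ | UA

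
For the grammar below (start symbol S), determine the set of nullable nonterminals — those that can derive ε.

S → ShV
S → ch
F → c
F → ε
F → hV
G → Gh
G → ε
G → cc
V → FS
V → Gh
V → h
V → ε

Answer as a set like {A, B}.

{F, G, V}

Directly nullable (have an ε-rule): {F, G, V}.
Not nullable: S — each has a terminal in every rule's right-hand side or depends on a non-nullable symbol.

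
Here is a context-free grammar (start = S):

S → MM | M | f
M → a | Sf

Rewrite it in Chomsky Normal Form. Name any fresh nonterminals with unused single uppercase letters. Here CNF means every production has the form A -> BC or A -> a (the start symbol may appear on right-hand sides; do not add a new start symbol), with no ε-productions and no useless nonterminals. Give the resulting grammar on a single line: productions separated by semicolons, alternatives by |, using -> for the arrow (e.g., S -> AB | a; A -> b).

S -> a | f | MM | SA; A -> f; M -> a | SA

No ε-productions.
After unit-elimination: S -> a | f | MM | Sf; M -> a | Sf.
TERM: introduce A -> f and substitute in every rule of length ≥2.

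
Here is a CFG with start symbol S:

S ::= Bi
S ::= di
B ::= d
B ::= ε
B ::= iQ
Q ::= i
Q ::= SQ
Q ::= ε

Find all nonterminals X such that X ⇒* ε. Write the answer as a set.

{B, Q}

Directly nullable (have an ε-rule): {B, Q}.
Not nullable: S — each has a terminal in every rule's right-hand side or depends on a non-nullable symbol.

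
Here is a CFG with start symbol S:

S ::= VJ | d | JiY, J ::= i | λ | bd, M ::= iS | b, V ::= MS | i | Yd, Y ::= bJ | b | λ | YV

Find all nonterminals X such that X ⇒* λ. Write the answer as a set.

Directly nullable (have an ε-rule): {J, Y}.
Not nullable: M, S, V — each has a terminal in every rule's right-hand side or depends on a non-nullable symbol.

{J, Y}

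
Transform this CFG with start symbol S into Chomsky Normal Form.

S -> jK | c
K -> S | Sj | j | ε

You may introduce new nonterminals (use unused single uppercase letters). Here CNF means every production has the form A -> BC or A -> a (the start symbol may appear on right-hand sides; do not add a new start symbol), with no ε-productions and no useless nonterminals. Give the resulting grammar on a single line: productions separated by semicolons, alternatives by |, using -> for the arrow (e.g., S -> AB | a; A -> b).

S -> c | j | AK; A -> j; K -> c | j | AK | SA

Nullable: {K}; after ε-elimination: S -> c | j | jK; K -> S | j | Sj.
After unit-elimination: S -> c | j | jK; K -> c | j | Sj | jK.
TERM: introduce A -> j and substitute in every rule of length ≥2.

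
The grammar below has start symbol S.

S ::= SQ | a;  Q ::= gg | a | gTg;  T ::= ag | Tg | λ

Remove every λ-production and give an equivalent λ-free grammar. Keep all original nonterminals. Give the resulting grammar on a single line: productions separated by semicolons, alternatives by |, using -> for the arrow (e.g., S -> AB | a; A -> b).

Nullable set: {T}.
Q -> gTg: T nullable, giving gTg | gg.
Drop T -> λ.
T -> Tg: T nullable, giving Tg | g.
Unchanged (no nullable symbols): S -> SQ; S -> a; Q -> a; Q -> gg; T -> ag.

S -> a | SQ; Q -> a | gg | gTg; T -> g | Tg | ag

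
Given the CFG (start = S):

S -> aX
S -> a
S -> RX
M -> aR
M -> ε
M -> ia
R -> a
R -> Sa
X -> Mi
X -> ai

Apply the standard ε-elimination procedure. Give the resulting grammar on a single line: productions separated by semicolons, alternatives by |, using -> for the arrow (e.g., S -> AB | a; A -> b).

S -> a | RX | aX; M -> aR | ia; R -> a | Sa; X -> i | Mi | ai

Nullable set: {M}.
Drop M -> ε.
X -> Mi: M nullable, giving Mi | i.
Unchanged (no nullable symbols): S -> RX; S -> a; S -> aX; M -> aR; M -> ia; R -> Sa; R -> a; X -> ai.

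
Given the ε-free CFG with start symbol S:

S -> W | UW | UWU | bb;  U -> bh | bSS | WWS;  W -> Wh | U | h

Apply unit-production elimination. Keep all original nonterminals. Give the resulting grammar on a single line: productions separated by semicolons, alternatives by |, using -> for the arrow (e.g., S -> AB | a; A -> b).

S -> h | UW | Wh | bb | bh | UWU | WWS | bSS; U -> bh | WWS | bSS; W -> h | Wh | bh | WWS | bSS

Unit productions: S->W, W->U.
Unit pairs (A ⇒* B via units): (S,U), (S,W), (W,U).
S: inherits non-unit rules of {S, U, W} → UW | UWU | WWS | Wh | bSS | bb | bh | h.
U: inherits non-unit rules of {U} → WWS | bSS | bh.
W: inherits non-unit rules of {U, W} → WWS | Wh | bSS | bh | h.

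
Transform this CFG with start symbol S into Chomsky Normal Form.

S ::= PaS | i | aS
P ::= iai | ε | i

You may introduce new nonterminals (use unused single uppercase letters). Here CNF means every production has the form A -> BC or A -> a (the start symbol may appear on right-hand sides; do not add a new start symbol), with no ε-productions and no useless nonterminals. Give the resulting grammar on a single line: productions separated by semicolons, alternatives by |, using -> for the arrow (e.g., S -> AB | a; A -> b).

S -> i | BS | PD; A -> i; B -> a; C -> BA; D -> BS; P -> i | AC

Nullable: {P}; after ε-elimination: S -> i | aS | PaS; P -> i | iai.
No unit productions to eliminate.
TERM: introduce B -> a, A -> i and substitute in every rule of length ≥2.
BIN: P -> ABA becomes P -> AC, C -> BA; S -> PBS becomes S -> PD, D -> BS.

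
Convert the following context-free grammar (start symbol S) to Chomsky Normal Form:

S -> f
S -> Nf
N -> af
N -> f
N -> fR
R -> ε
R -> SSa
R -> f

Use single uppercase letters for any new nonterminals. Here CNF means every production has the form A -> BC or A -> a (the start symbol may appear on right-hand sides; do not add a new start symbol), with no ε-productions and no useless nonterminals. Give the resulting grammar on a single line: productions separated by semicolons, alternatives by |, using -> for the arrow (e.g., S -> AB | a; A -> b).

Nullable: {R}; after ε-elimination: S -> f | Nf; N -> f | af | fR; R -> f | SSa.
No unit productions to eliminate.
TERM: introduce A -> a, B -> f and substitute in every rule of length ≥2.
BIN: R -> SSA becomes R -> SC, C -> SA.

S -> f | NB; A -> a; B -> f; C -> SA; N -> f | AB | BR; R -> f | SC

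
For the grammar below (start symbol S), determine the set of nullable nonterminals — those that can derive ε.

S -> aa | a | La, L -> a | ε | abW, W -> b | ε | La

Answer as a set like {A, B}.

Directly nullable (have an ε-rule): {L, W}.
Not nullable: S — each has a terminal in every rule's right-hand side or depends on a non-nullable symbol.

{L, W}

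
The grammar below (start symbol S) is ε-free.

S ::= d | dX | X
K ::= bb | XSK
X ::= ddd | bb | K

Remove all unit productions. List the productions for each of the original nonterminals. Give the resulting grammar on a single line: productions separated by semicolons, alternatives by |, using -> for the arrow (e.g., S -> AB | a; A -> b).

Unit productions: S->X, X->K.
Unit pairs (A ⇒* B via units): (S,K), (S,X), (X,K).
S: inherits non-unit rules of {K, S, X} → XSK | bb | d | dX | ddd.
K: inherits non-unit rules of {K} → XSK | bb.
X: inherits non-unit rules of {K, X} → XSK | bb | ddd.

S -> d | bb | dX | XSK | ddd; K -> bb | XSK; X -> bb | XSK | ddd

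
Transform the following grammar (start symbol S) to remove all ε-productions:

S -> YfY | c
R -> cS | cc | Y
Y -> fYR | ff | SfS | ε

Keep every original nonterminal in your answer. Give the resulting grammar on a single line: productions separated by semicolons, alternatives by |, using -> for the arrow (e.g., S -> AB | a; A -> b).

S -> c | f | Yf | fY | YfY; R -> Y | cS | cc; Y -> f | fR | fY | ff | SfS | fYR

Nullable set: {R, Y}.
S -> YfY: Y, Y nullable, giving Yf | YfY | f | fY.
R -> Y: Y nullable, giving Y.
Drop Y -> ε.
Y -> fYR: Y, R nullable, giving f | fR | fY | fYR.
Unchanged (no nullable symbols): S -> c; R -> cS; R -> cc; Y -> SfS; Y -> ff.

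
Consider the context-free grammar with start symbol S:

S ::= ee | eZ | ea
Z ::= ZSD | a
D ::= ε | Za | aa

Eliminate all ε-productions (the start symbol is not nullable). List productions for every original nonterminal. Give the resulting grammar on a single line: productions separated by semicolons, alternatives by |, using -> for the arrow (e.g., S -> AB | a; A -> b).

Nullable set: {D}.
Drop D -> ε.
Z -> ZSD: D nullable, giving ZS | ZSD.
Unchanged (no nullable symbols): S -> eZ; S -> ea; S -> ee; D -> Za; D -> aa; Z -> a.

S -> eZ | ea | ee; D -> Za | aa; Z -> a | ZS | ZSD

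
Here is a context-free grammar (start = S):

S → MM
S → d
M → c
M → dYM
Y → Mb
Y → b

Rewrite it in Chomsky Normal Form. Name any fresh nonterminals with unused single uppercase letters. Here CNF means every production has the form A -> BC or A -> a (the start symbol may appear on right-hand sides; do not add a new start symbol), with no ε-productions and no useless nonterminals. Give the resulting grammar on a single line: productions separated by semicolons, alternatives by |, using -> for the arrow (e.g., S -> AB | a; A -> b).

S -> d | MM; A -> d; B -> b; C -> YM; M -> c | AC; Y -> b | MB

No ε-productions.
No unit productions to eliminate.
TERM: introduce B -> b, A -> d and substitute in every rule of length ≥2.
BIN: M -> AYM becomes M -> AC, C -> YM.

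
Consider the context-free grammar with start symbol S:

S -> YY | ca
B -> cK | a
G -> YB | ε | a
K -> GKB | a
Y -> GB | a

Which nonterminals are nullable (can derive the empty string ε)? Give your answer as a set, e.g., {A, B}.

Directly nullable (have an ε-rule): {G}.
Not nullable: B, K, S, Y — each has a terminal in every rule's right-hand side or depends on a non-nullable symbol.

{G}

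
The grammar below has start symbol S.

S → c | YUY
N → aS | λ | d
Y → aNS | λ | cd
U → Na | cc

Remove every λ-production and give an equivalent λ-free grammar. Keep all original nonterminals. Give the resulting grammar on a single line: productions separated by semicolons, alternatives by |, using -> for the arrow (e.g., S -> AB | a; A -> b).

Nullable set: {N, Y}.
S -> YUY: Y, Y nullable, giving U | UY | YU | YUY.
Drop N -> λ.
U -> Na: N nullable, giving Na | a.
Drop Y -> λ.
Y -> aNS: N nullable, giving aNS | aS.
Unchanged (no nullable symbols): S -> c; N -> aS; N -> d; U -> cc; Y -> cd.

S -> U | c | UY | YU | YUY; N -> d | aS; U -> a | Na | cc; Y -> aS | cd | aNS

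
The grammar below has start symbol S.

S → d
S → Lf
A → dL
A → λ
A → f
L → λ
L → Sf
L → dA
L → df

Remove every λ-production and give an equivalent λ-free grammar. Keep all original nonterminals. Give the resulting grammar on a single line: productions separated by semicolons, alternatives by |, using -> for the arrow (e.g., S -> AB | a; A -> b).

Nullable set: {A, L}.
S -> Lf: L nullable, giving Lf | f.
Drop A -> λ.
A -> dL: L nullable, giving d | dL.
Drop L -> λ.
L -> dA: A nullable, giving d | dA.
Unchanged (no nullable symbols): S -> d; A -> f; L -> Sf; L -> df.

S -> d | f | Lf; A -> d | f | dL; L -> d | Sf | dA | df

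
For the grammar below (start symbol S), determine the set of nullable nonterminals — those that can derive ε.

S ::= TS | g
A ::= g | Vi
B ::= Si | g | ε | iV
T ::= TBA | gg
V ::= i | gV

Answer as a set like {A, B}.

{B}

Directly nullable (have an ε-rule): {B}.
Not nullable: A, S, T, V — each has a terminal in every rule's right-hand side or depends on a non-nullable symbol.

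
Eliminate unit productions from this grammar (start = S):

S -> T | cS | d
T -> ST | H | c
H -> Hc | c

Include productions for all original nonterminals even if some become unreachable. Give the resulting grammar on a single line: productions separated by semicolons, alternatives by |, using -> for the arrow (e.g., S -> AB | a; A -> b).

Unit productions: S->T, T->H.
Unit pairs (A ⇒* B via units): (S,H), (S,T), (T,H).
S: inherits non-unit rules of {H, S, T} → Hc | ST | c | cS | d.
H: inherits non-unit rules of {H} → Hc | c.
T: inherits non-unit rules of {H, T} → Hc | ST | c.

S -> c | d | Hc | ST | cS; H -> c | Hc; T -> c | Hc | ST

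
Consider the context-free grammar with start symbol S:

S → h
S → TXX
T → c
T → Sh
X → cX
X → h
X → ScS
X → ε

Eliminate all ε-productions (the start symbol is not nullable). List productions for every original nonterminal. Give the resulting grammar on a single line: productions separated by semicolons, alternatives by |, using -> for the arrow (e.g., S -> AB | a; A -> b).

Nullable set: {X}.
S -> TXX: X, X nullable, giving T | TX | TXX.
Drop X -> ε.
X -> cX: X nullable, giving c | cX.
Unchanged (no nullable symbols): S -> h; T -> Sh; T -> c; X -> ScS; X -> h.

S -> T | h | TX | TXX; T -> c | Sh; X -> c | h | cX | ScS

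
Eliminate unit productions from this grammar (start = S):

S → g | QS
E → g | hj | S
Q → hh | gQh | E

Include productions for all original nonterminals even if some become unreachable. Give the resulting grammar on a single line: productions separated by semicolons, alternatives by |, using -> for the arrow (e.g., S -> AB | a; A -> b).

Unit productions: E->S, Q->E.
Unit pairs (A ⇒* B via units): (E,S), (Q,E), (Q,S).
S: inherits non-unit rules of {S} → QS | g.
E: inherits non-unit rules of {E, S} → QS | g | hj.
Q: inherits non-unit rules of {E, Q, S} → QS | g | gQh | hh | hj.

S -> g | QS; E -> g | QS | hj; Q -> g | QS | hh | hj | gQh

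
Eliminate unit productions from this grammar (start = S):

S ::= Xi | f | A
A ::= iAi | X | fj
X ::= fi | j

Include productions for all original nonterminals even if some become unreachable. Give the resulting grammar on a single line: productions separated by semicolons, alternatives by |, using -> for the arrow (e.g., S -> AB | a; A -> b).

Unit productions: A->X, S->A.
Unit pairs (A ⇒* B via units): (A,X), (S,A), (S,X).
S: inherits non-unit rules of {A, S, X} → Xi | f | fi | fj | iAi | j.
A: inherits non-unit rules of {A, X} → fi | fj | iAi | j.
X: inherits non-unit rules of {X} → fi | j.

S -> f | j | Xi | fi | fj | iAi; A -> j | fi | fj | iAi; X -> j | fi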